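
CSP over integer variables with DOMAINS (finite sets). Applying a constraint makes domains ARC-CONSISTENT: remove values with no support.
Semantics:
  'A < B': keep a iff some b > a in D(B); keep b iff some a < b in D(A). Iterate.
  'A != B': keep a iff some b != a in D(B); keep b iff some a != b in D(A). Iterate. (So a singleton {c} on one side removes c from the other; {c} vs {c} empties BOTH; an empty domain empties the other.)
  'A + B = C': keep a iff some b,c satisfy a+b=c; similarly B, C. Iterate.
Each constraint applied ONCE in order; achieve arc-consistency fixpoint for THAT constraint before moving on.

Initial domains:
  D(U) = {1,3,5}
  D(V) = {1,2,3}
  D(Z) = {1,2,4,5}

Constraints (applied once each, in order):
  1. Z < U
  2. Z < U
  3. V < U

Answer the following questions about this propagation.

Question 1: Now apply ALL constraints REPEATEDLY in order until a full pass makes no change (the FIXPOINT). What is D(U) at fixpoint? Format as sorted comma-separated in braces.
Answer: {3,5}

Derivation:
pass 0 (initial): D(U)={1,3,5}
pass 1: U {1,3,5}->{3,5}; Z {1,2,4,5}->{1,2,4}
pass 2: no change
Fixpoint after 2 passes: D(U) = {3,5}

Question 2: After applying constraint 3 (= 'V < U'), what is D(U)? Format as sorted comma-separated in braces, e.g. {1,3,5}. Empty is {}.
Answer: {3,5}

Derivation:
Constraint 1 (Z < U) on D(Z)={1,2,4,5} D(U)={1,3,5}: Z {1,2,4,5}->{1,2,4}; U {1,3,5}->{3,5}
Constraint 2 (Z < U) on D(Z)={1,2,4} D(U)={3,5}: no change
Constraint 3 (V < U) on D(V)={1,2,3} D(U)={3,5}: no change
So after constraint 3: D(U) = {3,5}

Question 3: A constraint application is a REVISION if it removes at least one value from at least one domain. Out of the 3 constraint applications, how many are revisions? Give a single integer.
Constraint 1 (Z < U) on D(Z)={1,2,4,5} D(U)={1,3,5}: Z {1,2,4,5}->{1,2,4}; U {1,3,5}->{3,5} => REVISION
Constraint 2 (Z < U) on D(Z)={1,2,4} D(U)={3,5}: no change => not a revision
Constraint 3 (V < U) on D(V)={1,2,3} D(U)={3,5}: no change => not a revision
Total revisions = 1

Answer: 1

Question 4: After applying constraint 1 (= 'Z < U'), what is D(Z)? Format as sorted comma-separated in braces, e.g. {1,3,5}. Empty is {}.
Answer: {1,2,4}

Derivation:
Constraint 1 (Z < U) on D(Z)={1,2,4,5} D(U)={1,3,5}: Z {1,2,4,5}->{1,2,4}; U {1,3,5}->{3,5}
So after constraint 1: D(Z) = {1,2,4}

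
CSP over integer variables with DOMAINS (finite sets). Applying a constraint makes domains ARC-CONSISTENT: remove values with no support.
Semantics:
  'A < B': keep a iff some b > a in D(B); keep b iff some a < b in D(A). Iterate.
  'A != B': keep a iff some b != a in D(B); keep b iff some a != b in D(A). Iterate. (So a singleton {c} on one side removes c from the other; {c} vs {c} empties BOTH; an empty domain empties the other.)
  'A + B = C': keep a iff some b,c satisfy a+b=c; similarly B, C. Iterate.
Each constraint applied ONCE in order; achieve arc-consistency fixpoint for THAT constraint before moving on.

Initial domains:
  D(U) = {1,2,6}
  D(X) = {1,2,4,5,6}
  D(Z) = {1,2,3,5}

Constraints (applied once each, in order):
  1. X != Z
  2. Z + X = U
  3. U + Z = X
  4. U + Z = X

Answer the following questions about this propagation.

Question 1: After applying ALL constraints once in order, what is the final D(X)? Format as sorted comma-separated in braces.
Answer: {4}

Derivation:
Constraint 1 (X != Z) on D(X)={1,2,4,5,6} D(Z)={1,2,3,5}: no change
Constraint 2 (Z + X = U) on D(Z)={1,2,3,5} D(X)={1,2,4,5,6} D(U)={1,2,6}: Z {1,2,3,5}->{1,2,5}; X {1,2,4,5,6}->{1,4,5}; U {1,2,6}->{2,6}
Constraint 3 (U + Z = X) on D(U)={2,6} D(Z)={1,2,5} D(X)={1,4,5}: U {2,6}->{2}; Z {1,2,5}->{2}; X {1,4,5}->{4}
Constraint 4 (U + Z = X) on D(U)={2} D(Z)={2} D(X)={4}: no change
So after all 4 constraints: D(X) = {4}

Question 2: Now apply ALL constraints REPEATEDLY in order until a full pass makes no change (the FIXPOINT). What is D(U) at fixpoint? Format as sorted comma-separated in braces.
pass 0 (initial): D(U)={1,2,6}
pass 1: U {1,2,6}->{2}; X {1,2,4,5,6}->{4}; Z {1,2,3,5}->{2}
pass 2: U {2}->{}; X {4}->{}; Z {2}->{}
pass 3: no change
Fixpoint after 3 passes: D(U) = {}

Answer: {}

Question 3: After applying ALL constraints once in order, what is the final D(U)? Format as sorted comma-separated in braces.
Answer: {2}

Derivation:
Constraint 1 (X != Z) on D(X)={1,2,4,5,6} D(Z)={1,2,3,5}: no change
Constraint 2 (Z + X = U) on D(Z)={1,2,3,5} D(X)={1,2,4,5,6} D(U)={1,2,6}: Z {1,2,3,5}->{1,2,5}; X {1,2,4,5,6}->{1,4,5}; U {1,2,6}->{2,6}
Constraint 3 (U + Z = X) on D(U)={2,6} D(Z)={1,2,5} D(X)={1,4,5}: U {2,6}->{2}; Z {1,2,5}->{2}; X {1,4,5}->{4}
Constraint 4 (U + Z = X) on D(U)={2} D(Z)={2} D(X)={4}: no change
So after all 4 constraints: D(U) = {2}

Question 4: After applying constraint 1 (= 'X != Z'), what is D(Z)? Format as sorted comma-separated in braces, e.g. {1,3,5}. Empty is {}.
Constraint 1 (X != Z) on D(X)={1,2,4,5,6} D(Z)={1,2,3,5}: no change
So after constraint 1: D(Z) = {1,2,3,5}

Answer: {1,2,3,5}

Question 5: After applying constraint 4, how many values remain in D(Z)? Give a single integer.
Constraint 1 (X != Z) on D(X)={1,2,4,5,6} D(Z)={1,2,3,5}: no change
Constraint 2 (Z + X = U) on D(Z)={1,2,3,5} D(X)={1,2,4,5,6} D(U)={1,2,6}: Z {1,2,3,5}->{1,2,5}; X {1,2,4,5,6}->{1,4,5}; U {1,2,6}->{2,6}
Constraint 3 (U + Z = X) on D(U)={2,6} D(Z)={1,2,5} D(X)={1,4,5}: U {2,6}->{2}; Z {1,2,5}->{2}; X {1,4,5}->{4}
Constraint 4 (U + Z = X) on D(U)={2} D(Z)={2} D(X)={4}: no change
So after constraint 4: D(Z)={2}, size = 1

Answer: 1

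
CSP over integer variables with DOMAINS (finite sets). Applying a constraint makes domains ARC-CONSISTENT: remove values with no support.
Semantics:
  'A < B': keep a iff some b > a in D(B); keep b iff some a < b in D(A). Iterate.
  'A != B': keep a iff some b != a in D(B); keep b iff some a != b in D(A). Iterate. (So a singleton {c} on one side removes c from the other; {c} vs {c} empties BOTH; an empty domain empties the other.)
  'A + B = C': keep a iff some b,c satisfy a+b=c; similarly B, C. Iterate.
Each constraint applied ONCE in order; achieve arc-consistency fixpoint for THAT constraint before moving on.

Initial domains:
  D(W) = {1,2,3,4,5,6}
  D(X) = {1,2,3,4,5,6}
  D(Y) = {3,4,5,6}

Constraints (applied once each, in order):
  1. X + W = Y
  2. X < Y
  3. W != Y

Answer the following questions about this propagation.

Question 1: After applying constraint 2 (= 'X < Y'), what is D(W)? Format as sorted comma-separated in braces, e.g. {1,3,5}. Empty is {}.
Answer: {1,2,3,4,5}

Derivation:
Constraint 1 (X + W = Y) on D(X)={1,2,3,4,5,6} D(W)={1,2,3,4,5,6} D(Y)={3,4,5,6}: X {1,2,3,4,5,6}->{1,2,3,4,5}; W {1,2,3,4,5,6}->{1,2,3,4,5}
Constraint 2 (X < Y) on D(X)={1,2,3,4,5} D(Y)={3,4,5,6}: no change
So after constraint 2: D(W) = {1,2,3,4,5}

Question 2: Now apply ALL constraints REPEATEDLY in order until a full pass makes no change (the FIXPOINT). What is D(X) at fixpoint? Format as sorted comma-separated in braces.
pass 0 (initial): D(X)={1,2,3,4,5,6}
pass 1: W {1,2,3,4,5,6}->{1,2,3,4,5}; X {1,2,3,4,5,6}->{1,2,3,4,5}
pass 2: no change
Fixpoint after 2 passes: D(X) = {1,2,3,4,5}

Answer: {1,2,3,4,5}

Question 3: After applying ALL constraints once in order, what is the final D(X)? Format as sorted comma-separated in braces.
Constraint 1 (X + W = Y) on D(X)={1,2,3,4,5,6} D(W)={1,2,3,4,5,6} D(Y)={3,4,5,6}: X {1,2,3,4,5,6}->{1,2,3,4,5}; W {1,2,3,4,5,6}->{1,2,3,4,5}
Constraint 2 (X < Y) on D(X)={1,2,3,4,5} D(Y)={3,4,5,6}: no change
Constraint 3 (W != Y) on D(W)={1,2,3,4,5} D(Y)={3,4,5,6}: no change
So after all 3 constraints: D(X) = {1,2,3,4,5}

Answer: {1,2,3,4,5}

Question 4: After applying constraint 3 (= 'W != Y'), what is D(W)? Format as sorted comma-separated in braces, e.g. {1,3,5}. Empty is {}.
Answer: {1,2,3,4,5}

Derivation:
Constraint 1 (X + W = Y) on D(X)={1,2,3,4,5,6} D(W)={1,2,3,4,5,6} D(Y)={3,4,5,6}: X {1,2,3,4,5,6}->{1,2,3,4,5}; W {1,2,3,4,5,6}->{1,2,3,4,5}
Constraint 2 (X < Y) on D(X)={1,2,3,4,5} D(Y)={3,4,5,6}: no change
Constraint 3 (W != Y) on D(W)={1,2,3,4,5} D(Y)={3,4,5,6}: no change
So after constraint 3: D(W) = {1,2,3,4,5}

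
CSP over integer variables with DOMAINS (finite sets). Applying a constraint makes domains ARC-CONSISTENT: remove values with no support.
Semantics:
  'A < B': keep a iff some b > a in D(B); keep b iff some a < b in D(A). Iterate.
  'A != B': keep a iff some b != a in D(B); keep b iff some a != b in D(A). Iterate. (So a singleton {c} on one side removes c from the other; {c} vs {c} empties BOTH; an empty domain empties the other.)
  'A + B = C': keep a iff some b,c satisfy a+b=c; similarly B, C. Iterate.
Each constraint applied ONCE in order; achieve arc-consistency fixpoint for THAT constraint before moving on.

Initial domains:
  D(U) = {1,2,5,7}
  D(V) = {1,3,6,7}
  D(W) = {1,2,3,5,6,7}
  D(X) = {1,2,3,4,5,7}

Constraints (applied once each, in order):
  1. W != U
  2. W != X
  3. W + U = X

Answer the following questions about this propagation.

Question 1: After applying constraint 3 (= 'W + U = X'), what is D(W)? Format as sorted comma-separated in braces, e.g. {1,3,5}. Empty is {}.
Answer: {1,2,3,5,6}

Derivation:
Constraint 1 (W != U) on D(W)={1,2,3,5,6,7} D(U)={1,2,5,7}: no change
Constraint 2 (W != X) on D(W)={1,2,3,5,6,7} D(X)={1,2,3,4,5,7}: no change
Constraint 3 (W + U = X) on D(W)={1,2,3,5,6,7} D(U)={1,2,5,7} D(X)={1,2,3,4,5,7}: W {1,2,3,5,6,7}->{1,2,3,5,6}; U {1,2,5,7}->{1,2,5}; X {1,2,3,4,5,7}->{2,3,4,5,7}
So after constraint 3: D(W) = {1,2,3,5,6}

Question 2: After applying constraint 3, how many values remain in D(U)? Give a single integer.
Constraint 1 (W != U) on D(W)={1,2,3,5,6,7} D(U)={1,2,5,7}: no change
Constraint 2 (W != X) on D(W)={1,2,3,5,6,7} D(X)={1,2,3,4,5,7}: no change
Constraint 3 (W + U = X) on D(W)={1,2,3,5,6,7} D(U)={1,2,5,7} D(X)={1,2,3,4,5,7}: W {1,2,3,5,6,7}->{1,2,3,5,6}; U {1,2,5,7}->{1,2,5}; X {1,2,3,4,5,7}->{2,3,4,5,7}
So after constraint 3: D(U)={1,2,5}, size = 3

Answer: 3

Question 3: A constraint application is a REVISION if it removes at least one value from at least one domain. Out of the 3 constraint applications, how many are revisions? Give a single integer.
Constraint 1 (W != U) on D(W)={1,2,3,5,6,7} D(U)={1,2,5,7}: no change => not a revision
Constraint 2 (W != X) on D(W)={1,2,3,5,6,7} D(X)={1,2,3,4,5,7}: no change => not a revision
Constraint 3 (W + U = X) on D(W)={1,2,3,5,6,7} D(U)={1,2,5,7} D(X)={1,2,3,4,5,7}: W {1,2,3,5,6,7}->{1,2,3,5,6}; U {1,2,5,7}->{1,2,5}; X {1,2,3,4,5,7}->{2,3,4,5,7} => REVISION
Total revisions = 1

Answer: 1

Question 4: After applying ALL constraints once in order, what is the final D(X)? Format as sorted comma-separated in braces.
Constraint 1 (W != U) on D(W)={1,2,3,5,6,7} D(U)={1,2,5,7}: no change
Constraint 2 (W != X) on D(W)={1,2,3,5,6,7} D(X)={1,2,3,4,5,7}: no change
Constraint 3 (W + U = X) on D(W)={1,2,3,5,6,7} D(U)={1,2,5,7} D(X)={1,2,3,4,5,7}: W {1,2,3,5,6,7}->{1,2,3,5,6}; U {1,2,5,7}->{1,2,5}; X {1,2,3,4,5,7}->{2,3,4,5,7}
So after all 3 constraints: D(X) = {2,3,4,5,7}

Answer: {2,3,4,5,7}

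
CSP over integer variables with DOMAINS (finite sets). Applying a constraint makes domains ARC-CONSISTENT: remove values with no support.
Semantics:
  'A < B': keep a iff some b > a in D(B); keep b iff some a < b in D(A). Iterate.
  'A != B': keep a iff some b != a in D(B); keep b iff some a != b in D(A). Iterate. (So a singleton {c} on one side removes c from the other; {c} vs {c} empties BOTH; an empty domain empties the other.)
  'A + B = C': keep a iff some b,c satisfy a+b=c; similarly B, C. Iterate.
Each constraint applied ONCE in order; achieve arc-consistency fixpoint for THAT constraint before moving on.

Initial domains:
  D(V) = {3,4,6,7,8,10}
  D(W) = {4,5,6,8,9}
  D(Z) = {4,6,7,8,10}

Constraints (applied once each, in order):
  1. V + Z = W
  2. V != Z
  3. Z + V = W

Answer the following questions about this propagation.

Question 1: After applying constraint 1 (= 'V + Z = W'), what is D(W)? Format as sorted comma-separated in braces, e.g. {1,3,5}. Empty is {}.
Constraint 1 (V + Z = W) on D(V)={3,4,6,7,8,10} D(Z)={4,6,7,8,10} D(W)={4,5,6,8,9}: V {3,4,6,7,8,10}->{3,4}; Z {4,6,7,8,10}->{4,6}; W {4,5,6,8,9}->{8,9}
So after constraint 1: D(W) = {8,9}

Answer: {8,9}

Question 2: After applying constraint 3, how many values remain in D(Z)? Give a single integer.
Constraint 1 (V + Z = W) on D(V)={3,4,6,7,8,10} D(Z)={4,6,7,8,10} D(W)={4,5,6,8,9}: V {3,4,6,7,8,10}->{3,4}; Z {4,6,7,8,10}->{4,6}; W {4,5,6,8,9}->{8,9}
Constraint 2 (V != Z) on D(V)={3,4} D(Z)={4,6}: no change
Constraint 3 (Z + V = W) on D(Z)={4,6} D(V)={3,4} D(W)={8,9}: no change
So after constraint 3: D(Z)={4,6}, size = 2

Answer: 2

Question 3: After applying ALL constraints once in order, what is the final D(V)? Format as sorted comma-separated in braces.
Constraint 1 (V + Z = W) on D(V)={3,4,6,7,8,10} D(Z)={4,6,7,8,10} D(W)={4,5,6,8,9}: V {3,4,6,7,8,10}->{3,4}; Z {4,6,7,8,10}->{4,6}; W {4,5,6,8,9}->{8,9}
Constraint 2 (V != Z) on D(V)={3,4} D(Z)={4,6}: no change
Constraint 3 (Z + V = W) on D(Z)={4,6} D(V)={3,4} D(W)={8,9}: no change
So after all 3 constraints: D(V) = {3,4}

Answer: {3,4}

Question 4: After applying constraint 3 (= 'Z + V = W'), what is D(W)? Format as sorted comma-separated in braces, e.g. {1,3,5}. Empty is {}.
Answer: {8,9}

Derivation:
Constraint 1 (V + Z = W) on D(V)={3,4,6,7,8,10} D(Z)={4,6,7,8,10} D(W)={4,5,6,8,9}: V {3,4,6,7,8,10}->{3,4}; Z {4,6,7,8,10}->{4,6}; W {4,5,6,8,9}->{8,9}
Constraint 2 (V != Z) on D(V)={3,4} D(Z)={4,6}: no change
Constraint 3 (Z + V = W) on D(Z)={4,6} D(V)={3,4} D(W)={8,9}: no change
So after constraint 3: D(W) = {8,9}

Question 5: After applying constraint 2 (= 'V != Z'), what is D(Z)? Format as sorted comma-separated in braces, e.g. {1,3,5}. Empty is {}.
Constraint 1 (V + Z = W) on D(V)={3,4,6,7,8,10} D(Z)={4,6,7,8,10} D(W)={4,5,6,8,9}: V {3,4,6,7,8,10}->{3,4}; Z {4,6,7,8,10}->{4,6}; W {4,5,6,8,9}->{8,9}
Constraint 2 (V != Z) on D(V)={3,4} D(Z)={4,6}: no change
So after constraint 2: D(Z) = {4,6}

Answer: {4,6}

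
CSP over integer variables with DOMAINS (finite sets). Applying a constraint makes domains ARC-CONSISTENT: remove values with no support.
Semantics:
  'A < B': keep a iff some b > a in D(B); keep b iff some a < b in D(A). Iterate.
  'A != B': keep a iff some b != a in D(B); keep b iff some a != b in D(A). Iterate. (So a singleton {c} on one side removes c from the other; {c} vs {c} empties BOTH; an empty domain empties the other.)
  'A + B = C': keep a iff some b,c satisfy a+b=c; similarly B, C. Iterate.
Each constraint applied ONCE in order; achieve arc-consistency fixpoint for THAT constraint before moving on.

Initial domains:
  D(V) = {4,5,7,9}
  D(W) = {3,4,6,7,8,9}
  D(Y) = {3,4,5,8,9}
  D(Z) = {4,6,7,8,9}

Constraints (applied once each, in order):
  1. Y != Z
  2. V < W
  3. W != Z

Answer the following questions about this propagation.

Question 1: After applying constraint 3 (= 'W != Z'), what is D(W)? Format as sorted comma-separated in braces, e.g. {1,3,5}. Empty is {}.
Constraint 1 (Y != Z) on D(Y)={3,4,5,8,9} D(Z)={4,6,7,8,9}: no change
Constraint 2 (V < W) on D(V)={4,5,7,9} D(W)={3,4,6,7,8,9}: V {4,5,7,9}->{4,5,7}; W {3,4,6,7,8,9}->{6,7,8,9}
Constraint 3 (W != Z) on D(W)={6,7,8,9} D(Z)={4,6,7,8,9}: no change
So after constraint 3: D(W) = {6,7,8,9}

Answer: {6,7,8,9}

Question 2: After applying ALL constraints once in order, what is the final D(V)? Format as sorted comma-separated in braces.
Answer: {4,5,7}

Derivation:
Constraint 1 (Y != Z) on D(Y)={3,4,5,8,9} D(Z)={4,6,7,8,9}: no change
Constraint 2 (V < W) on D(V)={4,5,7,9} D(W)={3,4,6,7,8,9}: V {4,5,7,9}->{4,5,7}; W {3,4,6,7,8,9}->{6,7,8,9}
Constraint 3 (W != Z) on D(W)={6,7,8,9} D(Z)={4,6,7,8,9}: no change
So after all 3 constraints: D(V) = {4,5,7}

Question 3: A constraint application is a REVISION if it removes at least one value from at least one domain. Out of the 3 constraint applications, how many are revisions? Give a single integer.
Constraint 1 (Y != Z) on D(Y)={3,4,5,8,9} D(Z)={4,6,7,8,9}: no change => not a revision
Constraint 2 (V < W) on D(V)={4,5,7,9} D(W)={3,4,6,7,8,9}: V {4,5,7,9}->{4,5,7}; W {3,4,6,7,8,9}->{6,7,8,9} => REVISION
Constraint 3 (W != Z) on D(W)={6,7,8,9} D(Z)={4,6,7,8,9}: no change => not a revision
Total revisions = 1

Answer: 1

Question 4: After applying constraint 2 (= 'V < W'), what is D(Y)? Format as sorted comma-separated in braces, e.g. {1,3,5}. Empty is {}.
Constraint 1 (Y != Z) on D(Y)={3,4,5,8,9} D(Z)={4,6,7,8,9}: no change
Constraint 2 (V < W) on D(V)={4,5,7,9} D(W)={3,4,6,7,8,9}: V {4,5,7,9}->{4,5,7}; W {3,4,6,7,8,9}->{6,7,8,9}
So after constraint 2: D(Y) = {3,4,5,8,9}

Answer: {3,4,5,8,9}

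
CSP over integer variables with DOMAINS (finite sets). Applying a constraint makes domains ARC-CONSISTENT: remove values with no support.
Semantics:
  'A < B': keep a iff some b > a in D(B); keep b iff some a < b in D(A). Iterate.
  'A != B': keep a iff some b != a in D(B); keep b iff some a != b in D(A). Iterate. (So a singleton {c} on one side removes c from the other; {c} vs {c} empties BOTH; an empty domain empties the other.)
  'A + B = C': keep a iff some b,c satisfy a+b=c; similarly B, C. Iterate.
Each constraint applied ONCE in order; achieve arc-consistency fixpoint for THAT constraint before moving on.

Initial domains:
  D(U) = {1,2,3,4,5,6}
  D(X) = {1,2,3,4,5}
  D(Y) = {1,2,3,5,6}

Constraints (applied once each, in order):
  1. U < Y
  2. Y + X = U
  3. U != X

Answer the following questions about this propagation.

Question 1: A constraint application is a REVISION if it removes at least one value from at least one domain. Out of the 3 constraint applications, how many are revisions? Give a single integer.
Answer: 2

Derivation:
Constraint 1 (U < Y) on D(U)={1,2,3,4,5,6} D(Y)={1,2,3,5,6}: U {1,2,3,4,5,6}->{1,2,3,4,5}; Y {1,2,3,5,6}->{2,3,5,6} => REVISION
Constraint 2 (Y + X = U) on D(Y)={2,3,5,6} D(X)={1,2,3,4,5} D(U)={1,2,3,4,5}: Y {2,3,5,6}->{2,3}; X {1,2,3,4,5}->{1,2,3}; U {1,2,3,4,5}->{3,4,5} => REVISION
Constraint 3 (U != X) on D(U)={3,4,5} D(X)={1,2,3}: no change => not a revision
Total revisions = 2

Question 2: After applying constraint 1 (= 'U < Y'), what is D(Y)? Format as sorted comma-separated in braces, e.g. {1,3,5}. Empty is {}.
Answer: {2,3,5,6}

Derivation:
Constraint 1 (U < Y) on D(U)={1,2,3,4,5,6} D(Y)={1,2,3,5,6}: U {1,2,3,4,5,6}->{1,2,3,4,5}; Y {1,2,3,5,6}->{2,3,5,6}
So after constraint 1: D(Y) = {2,3,5,6}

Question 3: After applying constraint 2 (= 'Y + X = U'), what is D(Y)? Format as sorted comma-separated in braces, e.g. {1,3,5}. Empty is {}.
Constraint 1 (U < Y) on D(U)={1,2,3,4,5,6} D(Y)={1,2,3,5,6}: U {1,2,3,4,5,6}->{1,2,3,4,5}; Y {1,2,3,5,6}->{2,3,5,6}
Constraint 2 (Y + X = U) on D(Y)={2,3,5,6} D(X)={1,2,3,4,5} D(U)={1,2,3,4,5}: Y {2,3,5,6}->{2,3}; X {1,2,3,4,5}->{1,2,3}; U {1,2,3,4,5}->{3,4,5}
So after constraint 2: D(Y) = {2,3}

Answer: {2,3}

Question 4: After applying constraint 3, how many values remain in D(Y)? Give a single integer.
Answer: 2

Derivation:
Constraint 1 (U < Y) on D(U)={1,2,3,4,5,6} D(Y)={1,2,3,5,6}: U {1,2,3,4,5,6}->{1,2,3,4,5}; Y {1,2,3,5,6}->{2,3,5,6}
Constraint 2 (Y + X = U) on D(Y)={2,3,5,6} D(X)={1,2,3,4,5} D(U)={1,2,3,4,5}: Y {2,3,5,6}->{2,3}; X {1,2,3,4,5}->{1,2,3}; U {1,2,3,4,5}->{3,4,5}
Constraint 3 (U != X) on D(U)={3,4,5} D(X)={1,2,3}: no change
So after constraint 3: D(Y)={2,3}, size = 2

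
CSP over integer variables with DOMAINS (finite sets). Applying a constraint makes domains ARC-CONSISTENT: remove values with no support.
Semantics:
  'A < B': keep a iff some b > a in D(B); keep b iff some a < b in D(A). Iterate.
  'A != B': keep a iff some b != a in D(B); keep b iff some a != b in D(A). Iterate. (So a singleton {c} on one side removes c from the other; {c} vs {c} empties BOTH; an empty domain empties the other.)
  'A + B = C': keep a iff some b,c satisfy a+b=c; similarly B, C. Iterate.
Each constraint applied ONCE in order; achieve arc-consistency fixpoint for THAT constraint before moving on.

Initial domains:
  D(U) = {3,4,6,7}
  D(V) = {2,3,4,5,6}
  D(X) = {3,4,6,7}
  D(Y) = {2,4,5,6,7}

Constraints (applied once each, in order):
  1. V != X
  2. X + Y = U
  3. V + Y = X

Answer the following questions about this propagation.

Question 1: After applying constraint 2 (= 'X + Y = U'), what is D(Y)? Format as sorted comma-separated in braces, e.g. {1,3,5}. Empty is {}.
Constraint 1 (V != X) on D(V)={2,3,4,5,6} D(X)={3,4,6,7}: no change
Constraint 2 (X + Y = U) on D(X)={3,4,6,7} D(Y)={2,4,5,6,7} D(U)={3,4,6,7}: X {3,4,6,7}->{3,4}; Y {2,4,5,6,7}->{2,4}; U {3,4,6,7}->{6,7}
So after constraint 2: D(Y) = {2,4}

Answer: {2,4}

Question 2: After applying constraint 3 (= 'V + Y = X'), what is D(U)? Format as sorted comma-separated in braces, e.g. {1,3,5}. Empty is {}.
Constraint 1 (V != X) on D(V)={2,3,4,5,6} D(X)={3,4,6,7}: no change
Constraint 2 (X + Y = U) on D(X)={3,4,6,7} D(Y)={2,4,5,6,7} D(U)={3,4,6,7}: X {3,4,6,7}->{3,4}; Y {2,4,5,6,7}->{2,4}; U {3,4,6,7}->{6,7}
Constraint 3 (V + Y = X) on D(V)={2,3,4,5,6} D(Y)={2,4} D(X)={3,4}: V {2,3,4,5,6}->{2}; Y {2,4}->{2}; X {3,4}->{4}
So after constraint 3: D(U) = {6,7}

Answer: {6,7}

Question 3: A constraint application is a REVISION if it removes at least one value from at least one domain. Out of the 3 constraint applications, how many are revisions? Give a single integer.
Constraint 1 (V != X) on D(V)={2,3,4,5,6} D(X)={3,4,6,7}: no change => not a revision
Constraint 2 (X + Y = U) on D(X)={3,4,6,7} D(Y)={2,4,5,6,7} D(U)={3,4,6,7}: X {3,4,6,7}->{3,4}; Y {2,4,5,6,7}->{2,4}; U {3,4,6,7}->{6,7} => REVISION
Constraint 3 (V + Y = X) on D(V)={2,3,4,5,6} D(Y)={2,4} D(X)={3,4}: V {2,3,4,5,6}->{2}; Y {2,4}->{2}; X {3,4}->{4} => REVISION
Total revisions = 2

Answer: 2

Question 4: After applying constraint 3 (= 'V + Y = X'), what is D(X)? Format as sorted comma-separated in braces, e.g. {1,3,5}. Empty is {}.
Constraint 1 (V != X) on D(V)={2,3,4,5,6} D(X)={3,4,6,7}: no change
Constraint 2 (X + Y = U) on D(X)={3,4,6,7} D(Y)={2,4,5,6,7} D(U)={3,4,6,7}: X {3,4,6,7}->{3,4}; Y {2,4,5,6,7}->{2,4}; U {3,4,6,7}->{6,7}
Constraint 3 (V + Y = X) on D(V)={2,3,4,5,6} D(Y)={2,4} D(X)={3,4}: V {2,3,4,5,6}->{2}; Y {2,4}->{2}; X {3,4}->{4}
So after constraint 3: D(X) = {4}

Answer: {4}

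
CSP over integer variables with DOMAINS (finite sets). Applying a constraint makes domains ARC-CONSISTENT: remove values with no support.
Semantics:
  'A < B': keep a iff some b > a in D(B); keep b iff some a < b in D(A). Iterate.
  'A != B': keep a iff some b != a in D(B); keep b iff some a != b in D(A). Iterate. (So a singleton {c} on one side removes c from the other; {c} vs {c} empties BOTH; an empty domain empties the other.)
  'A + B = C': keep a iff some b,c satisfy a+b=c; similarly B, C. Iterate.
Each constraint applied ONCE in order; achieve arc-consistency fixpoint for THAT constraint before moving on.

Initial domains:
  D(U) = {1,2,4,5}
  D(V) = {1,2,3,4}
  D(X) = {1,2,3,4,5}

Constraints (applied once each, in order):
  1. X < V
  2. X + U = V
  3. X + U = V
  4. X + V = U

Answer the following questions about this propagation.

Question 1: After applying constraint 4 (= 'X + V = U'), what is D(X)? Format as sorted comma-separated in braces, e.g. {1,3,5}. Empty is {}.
Constraint 1 (X < V) on D(X)={1,2,3,4,5} D(V)={1,2,3,4}: X {1,2,3,4,5}->{1,2,3}; V {1,2,3,4}->{2,3,4}
Constraint 2 (X + U = V) on D(X)={1,2,3} D(U)={1,2,4,5} D(V)={2,3,4}: U {1,2,4,5}->{1,2}
Constraint 3 (X + U = V) on D(X)={1,2,3} D(U)={1,2} D(V)={2,3,4}: no change
Constraint 4 (X + V = U) on D(X)={1,2,3} D(V)={2,3,4} D(U)={1,2}: X {1,2,3}->{}; V {2,3,4}->{}; U {1,2}->{}
So after constraint 4: D(X) = {}

Answer: {}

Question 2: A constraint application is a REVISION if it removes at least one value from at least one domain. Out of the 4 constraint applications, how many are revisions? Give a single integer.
Constraint 1 (X < V) on D(X)={1,2,3,4,5} D(V)={1,2,3,4}: X {1,2,3,4,5}->{1,2,3}; V {1,2,3,4}->{2,3,4} => REVISION
Constraint 2 (X + U = V) on D(X)={1,2,3} D(U)={1,2,4,5} D(V)={2,3,4}: U {1,2,4,5}->{1,2} => REVISION
Constraint 3 (X + U = V) on D(X)={1,2,3} D(U)={1,2} D(V)={2,3,4}: no change => not a revision
Constraint 4 (X + V = U) on D(X)={1,2,3} D(V)={2,3,4} D(U)={1,2}: X {1,2,3}->{}; V {2,3,4}->{}; U {1,2}->{} => REVISION
Total revisions = 3

Answer: 3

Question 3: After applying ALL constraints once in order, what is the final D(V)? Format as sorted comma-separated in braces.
Constraint 1 (X < V) on D(X)={1,2,3,4,5} D(V)={1,2,3,4}: X {1,2,3,4,5}->{1,2,3}; V {1,2,3,4}->{2,3,4}
Constraint 2 (X + U = V) on D(X)={1,2,3} D(U)={1,2,4,5} D(V)={2,3,4}: U {1,2,4,5}->{1,2}
Constraint 3 (X + U = V) on D(X)={1,2,3} D(U)={1,2} D(V)={2,3,4}: no change
Constraint 4 (X + V = U) on D(X)={1,2,3} D(V)={2,3,4} D(U)={1,2}: X {1,2,3}->{}; V {2,3,4}->{}; U {1,2}->{}
So after all 4 constraints: D(V) = {}

Answer: {}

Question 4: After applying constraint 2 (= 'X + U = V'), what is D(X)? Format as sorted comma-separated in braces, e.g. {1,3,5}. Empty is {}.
Constraint 1 (X < V) on D(X)={1,2,3,4,5} D(V)={1,2,3,4}: X {1,2,3,4,5}->{1,2,3}; V {1,2,3,4}->{2,3,4}
Constraint 2 (X + U = V) on D(X)={1,2,3} D(U)={1,2,4,5} D(V)={2,3,4}: U {1,2,4,5}->{1,2}
So after constraint 2: D(X) = {1,2,3}

Answer: {1,2,3}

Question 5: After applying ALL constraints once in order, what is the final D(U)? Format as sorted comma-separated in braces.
Constraint 1 (X < V) on D(X)={1,2,3,4,5} D(V)={1,2,3,4}: X {1,2,3,4,5}->{1,2,3}; V {1,2,3,4}->{2,3,4}
Constraint 2 (X + U = V) on D(X)={1,2,3} D(U)={1,2,4,5} D(V)={2,3,4}: U {1,2,4,5}->{1,2}
Constraint 3 (X + U = V) on D(X)={1,2,3} D(U)={1,2} D(V)={2,3,4}: no change
Constraint 4 (X + V = U) on D(X)={1,2,3} D(V)={2,3,4} D(U)={1,2}: X {1,2,3}->{}; V {2,3,4}->{}; U {1,2}->{}
So after all 4 constraints: D(U) = {}

Answer: {}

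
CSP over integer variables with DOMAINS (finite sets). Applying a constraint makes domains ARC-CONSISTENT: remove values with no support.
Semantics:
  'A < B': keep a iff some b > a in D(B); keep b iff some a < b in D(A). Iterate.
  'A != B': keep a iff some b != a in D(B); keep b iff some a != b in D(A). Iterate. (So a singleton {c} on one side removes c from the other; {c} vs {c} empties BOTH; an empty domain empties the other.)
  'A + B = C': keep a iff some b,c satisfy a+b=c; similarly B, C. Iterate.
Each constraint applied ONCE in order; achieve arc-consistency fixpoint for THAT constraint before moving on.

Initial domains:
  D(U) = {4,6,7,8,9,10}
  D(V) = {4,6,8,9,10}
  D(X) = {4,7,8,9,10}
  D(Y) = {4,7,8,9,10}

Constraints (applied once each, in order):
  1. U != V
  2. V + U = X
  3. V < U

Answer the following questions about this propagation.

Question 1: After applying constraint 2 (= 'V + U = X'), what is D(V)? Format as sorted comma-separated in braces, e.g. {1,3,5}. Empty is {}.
Answer: {4,6}

Derivation:
Constraint 1 (U != V) on D(U)={4,6,7,8,9,10} D(V)={4,6,8,9,10}: no change
Constraint 2 (V + U = X) on D(V)={4,6,8,9,10} D(U)={4,6,7,8,9,10} D(X)={4,7,8,9,10}: V {4,6,8,9,10}->{4,6}; U {4,6,7,8,9,10}->{4,6}; X {4,7,8,9,10}->{8,10}
So after constraint 2: D(V) = {4,6}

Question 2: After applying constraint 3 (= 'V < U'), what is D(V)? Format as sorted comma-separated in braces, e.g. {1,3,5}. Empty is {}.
Constraint 1 (U != V) on D(U)={4,6,7,8,9,10} D(V)={4,6,8,9,10}: no change
Constraint 2 (V + U = X) on D(V)={4,6,8,9,10} D(U)={4,6,7,8,9,10} D(X)={4,7,8,9,10}: V {4,6,8,9,10}->{4,6}; U {4,6,7,8,9,10}->{4,6}; X {4,7,8,9,10}->{8,10}
Constraint 3 (V < U) on D(V)={4,6} D(U)={4,6}: V {4,6}->{4}; U {4,6}->{6}
So after constraint 3: D(V) = {4}

Answer: {4}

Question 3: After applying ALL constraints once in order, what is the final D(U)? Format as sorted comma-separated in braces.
Answer: {6}

Derivation:
Constraint 1 (U != V) on D(U)={4,6,7,8,9,10} D(V)={4,6,8,9,10}: no change
Constraint 2 (V + U = X) on D(V)={4,6,8,9,10} D(U)={4,6,7,8,9,10} D(X)={4,7,8,9,10}: V {4,6,8,9,10}->{4,6}; U {4,6,7,8,9,10}->{4,6}; X {4,7,8,9,10}->{8,10}
Constraint 3 (V < U) on D(V)={4,6} D(U)={4,6}: V {4,6}->{4}; U {4,6}->{6}
So after all 3 constraints: D(U) = {6}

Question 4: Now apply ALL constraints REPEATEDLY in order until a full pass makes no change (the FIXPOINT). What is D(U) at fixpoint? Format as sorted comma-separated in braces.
Answer: {6}

Derivation:
pass 0 (initial): D(U)={4,6,7,8,9,10}
pass 1: U {4,6,7,8,9,10}->{6}; V {4,6,8,9,10}->{4}; X {4,7,8,9,10}->{8,10}
pass 2: X {8,10}->{10}
pass 3: no change
Fixpoint after 3 passes: D(U) = {6}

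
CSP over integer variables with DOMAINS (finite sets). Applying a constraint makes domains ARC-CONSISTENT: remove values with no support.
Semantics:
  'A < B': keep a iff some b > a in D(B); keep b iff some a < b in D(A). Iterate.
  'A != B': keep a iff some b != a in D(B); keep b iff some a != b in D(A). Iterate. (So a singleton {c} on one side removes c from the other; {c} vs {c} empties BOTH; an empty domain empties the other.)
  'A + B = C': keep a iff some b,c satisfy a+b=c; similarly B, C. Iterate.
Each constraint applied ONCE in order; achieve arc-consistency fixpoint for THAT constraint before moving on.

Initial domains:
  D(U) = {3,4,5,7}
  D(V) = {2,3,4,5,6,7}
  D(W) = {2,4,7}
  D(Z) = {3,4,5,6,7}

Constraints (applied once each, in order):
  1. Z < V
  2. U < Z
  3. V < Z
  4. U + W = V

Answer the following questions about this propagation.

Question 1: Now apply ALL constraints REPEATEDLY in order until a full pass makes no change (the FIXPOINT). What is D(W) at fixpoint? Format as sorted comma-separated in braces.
Answer: {}

Derivation:
pass 0 (initial): D(W)={2,4,7}
pass 1: U {3,4,5,7}->{3}; V {2,3,4,5,6,7}->{5}; W {2,4,7}->{2}; Z {3,4,5,6,7}->{5,6}
pass 2: U {3}->{}; V {5}->{}; W {2}->{}; Z {5,6}->{}
pass 3: no change
Fixpoint after 3 passes: D(W) = {}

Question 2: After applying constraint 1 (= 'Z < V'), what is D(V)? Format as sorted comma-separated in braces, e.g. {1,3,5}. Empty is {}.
Constraint 1 (Z < V) on D(Z)={3,4,5,6,7} D(V)={2,3,4,5,6,7}: Z {3,4,5,6,7}->{3,4,5,6}; V {2,3,4,5,6,7}->{4,5,6,7}
So after constraint 1: D(V) = {4,5,6,7}

Answer: {4,5,6,7}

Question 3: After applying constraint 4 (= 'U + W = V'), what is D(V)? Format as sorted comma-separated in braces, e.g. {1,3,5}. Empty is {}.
Answer: {5}

Derivation:
Constraint 1 (Z < V) on D(Z)={3,4,5,6,7} D(V)={2,3,4,5,6,7}: Z {3,4,5,6,7}->{3,4,5,6}; V {2,3,4,5,6,7}->{4,5,6,7}
Constraint 2 (U < Z) on D(U)={3,4,5,7} D(Z)={3,4,5,6}: U {3,4,5,7}->{3,4,5}; Z {3,4,5,6}->{4,5,6}
Constraint 3 (V < Z) on D(V)={4,5,6,7} D(Z)={4,5,6}: V {4,5,6,7}->{4,5}; Z {4,5,6}->{5,6}
Constraint 4 (U + W = V) on D(U)={3,4,5} D(W)={2,4,7} D(V)={4,5}: U {3,4,5}->{3}; W {2,4,7}->{2}; V {4,5}->{5}
So after constraint 4: D(V) = {5}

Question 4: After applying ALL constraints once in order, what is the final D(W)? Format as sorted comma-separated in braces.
Constraint 1 (Z < V) on D(Z)={3,4,5,6,7} D(V)={2,3,4,5,6,7}: Z {3,4,5,6,7}->{3,4,5,6}; V {2,3,4,5,6,7}->{4,5,6,7}
Constraint 2 (U < Z) on D(U)={3,4,5,7} D(Z)={3,4,5,6}: U {3,4,5,7}->{3,4,5}; Z {3,4,5,6}->{4,5,6}
Constraint 3 (V < Z) on D(V)={4,5,6,7} D(Z)={4,5,6}: V {4,5,6,7}->{4,5}; Z {4,5,6}->{5,6}
Constraint 4 (U + W = V) on D(U)={3,4,5} D(W)={2,4,7} D(V)={4,5}: U {3,4,5}->{3}; W {2,4,7}->{2}; V {4,5}->{5}
So after all 4 constraints: D(W) = {2}

Answer: {2}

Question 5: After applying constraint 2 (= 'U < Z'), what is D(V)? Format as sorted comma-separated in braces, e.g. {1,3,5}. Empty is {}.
Constraint 1 (Z < V) on D(Z)={3,4,5,6,7} D(V)={2,3,4,5,6,7}: Z {3,4,5,6,7}->{3,4,5,6}; V {2,3,4,5,6,7}->{4,5,6,7}
Constraint 2 (U < Z) on D(U)={3,4,5,7} D(Z)={3,4,5,6}: U {3,4,5,7}->{3,4,5}; Z {3,4,5,6}->{4,5,6}
So after constraint 2: D(V) = {4,5,6,7}

Answer: {4,5,6,7}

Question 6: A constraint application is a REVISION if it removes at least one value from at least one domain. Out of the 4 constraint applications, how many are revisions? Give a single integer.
Constraint 1 (Z < V) on D(Z)={3,4,5,6,7} D(V)={2,3,4,5,6,7}: Z {3,4,5,6,7}->{3,4,5,6}; V {2,3,4,5,6,7}->{4,5,6,7} => REVISION
Constraint 2 (U < Z) on D(U)={3,4,5,7} D(Z)={3,4,5,6}: U {3,4,5,7}->{3,4,5}; Z {3,4,5,6}->{4,5,6} => REVISION
Constraint 3 (V < Z) on D(V)={4,5,6,7} D(Z)={4,5,6}: V {4,5,6,7}->{4,5}; Z {4,5,6}->{5,6} => REVISION
Constraint 4 (U + W = V) on D(U)={3,4,5} D(W)={2,4,7} D(V)={4,5}: U {3,4,5}->{3}; W {2,4,7}->{2}; V {4,5}->{5} => REVISION
Total revisions = 4

Answer: 4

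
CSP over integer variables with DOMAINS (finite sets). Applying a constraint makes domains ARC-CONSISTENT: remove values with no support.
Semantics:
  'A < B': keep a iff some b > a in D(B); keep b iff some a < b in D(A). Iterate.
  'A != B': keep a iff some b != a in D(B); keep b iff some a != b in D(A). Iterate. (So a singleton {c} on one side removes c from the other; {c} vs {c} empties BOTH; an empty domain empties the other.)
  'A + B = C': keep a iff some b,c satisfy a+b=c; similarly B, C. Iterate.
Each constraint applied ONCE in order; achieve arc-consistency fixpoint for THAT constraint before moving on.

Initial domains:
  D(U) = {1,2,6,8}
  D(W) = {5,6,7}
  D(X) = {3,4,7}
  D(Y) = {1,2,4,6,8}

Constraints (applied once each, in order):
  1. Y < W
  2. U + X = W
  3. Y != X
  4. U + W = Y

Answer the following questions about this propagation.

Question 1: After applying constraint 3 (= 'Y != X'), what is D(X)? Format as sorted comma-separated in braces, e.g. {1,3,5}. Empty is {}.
Constraint 1 (Y < W) on D(Y)={1,2,4,6,8} D(W)={5,6,7}: Y {1,2,4,6,8}->{1,2,4,6}
Constraint 2 (U + X = W) on D(U)={1,2,6,8} D(X)={3,4,7} D(W)={5,6,7}: U {1,2,6,8}->{1,2}; X {3,4,7}->{3,4}; W {5,6,7}->{5,6}
Constraint 3 (Y != X) on D(Y)={1,2,4,6} D(X)={3,4}: no change
So after constraint 3: D(X) = {3,4}

Answer: {3,4}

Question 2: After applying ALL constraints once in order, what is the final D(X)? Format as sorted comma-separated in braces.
Answer: {3,4}

Derivation:
Constraint 1 (Y < W) on D(Y)={1,2,4,6,8} D(W)={5,6,7}: Y {1,2,4,6,8}->{1,2,4,6}
Constraint 2 (U + X = W) on D(U)={1,2,6,8} D(X)={3,4,7} D(W)={5,6,7}: U {1,2,6,8}->{1,2}; X {3,4,7}->{3,4}; W {5,6,7}->{5,6}
Constraint 3 (Y != X) on D(Y)={1,2,4,6} D(X)={3,4}: no change
Constraint 4 (U + W = Y) on D(U)={1,2} D(W)={5,6} D(Y)={1,2,4,6}: U {1,2}->{1}; W {5,6}->{5}; Y {1,2,4,6}->{6}
So after all 4 constraints: D(X) = {3,4}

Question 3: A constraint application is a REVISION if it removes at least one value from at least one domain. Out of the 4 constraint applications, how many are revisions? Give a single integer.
Answer: 3

Derivation:
Constraint 1 (Y < W) on D(Y)={1,2,4,6,8} D(W)={5,6,7}: Y {1,2,4,6,8}->{1,2,4,6} => REVISION
Constraint 2 (U + X = W) on D(U)={1,2,6,8} D(X)={3,4,7} D(W)={5,6,7}: U {1,2,6,8}->{1,2}; X {3,4,7}->{3,4}; W {5,6,7}->{5,6} => REVISION
Constraint 3 (Y != X) on D(Y)={1,2,4,6} D(X)={3,4}: no change => not a revision
Constraint 4 (U + W = Y) on D(U)={1,2} D(W)={5,6} D(Y)={1,2,4,6}: U {1,2}->{1}; W {5,6}->{5}; Y {1,2,4,6}->{6} => REVISION
Total revisions = 3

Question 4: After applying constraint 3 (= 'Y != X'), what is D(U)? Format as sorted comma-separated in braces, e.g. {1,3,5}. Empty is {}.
Constraint 1 (Y < W) on D(Y)={1,2,4,6,8} D(W)={5,6,7}: Y {1,2,4,6,8}->{1,2,4,6}
Constraint 2 (U + X = W) on D(U)={1,2,6,8} D(X)={3,4,7} D(W)={5,6,7}: U {1,2,6,8}->{1,2}; X {3,4,7}->{3,4}; W {5,6,7}->{5,6}
Constraint 3 (Y != X) on D(Y)={1,2,4,6} D(X)={3,4}: no change
So after constraint 3: D(U) = {1,2}

Answer: {1,2}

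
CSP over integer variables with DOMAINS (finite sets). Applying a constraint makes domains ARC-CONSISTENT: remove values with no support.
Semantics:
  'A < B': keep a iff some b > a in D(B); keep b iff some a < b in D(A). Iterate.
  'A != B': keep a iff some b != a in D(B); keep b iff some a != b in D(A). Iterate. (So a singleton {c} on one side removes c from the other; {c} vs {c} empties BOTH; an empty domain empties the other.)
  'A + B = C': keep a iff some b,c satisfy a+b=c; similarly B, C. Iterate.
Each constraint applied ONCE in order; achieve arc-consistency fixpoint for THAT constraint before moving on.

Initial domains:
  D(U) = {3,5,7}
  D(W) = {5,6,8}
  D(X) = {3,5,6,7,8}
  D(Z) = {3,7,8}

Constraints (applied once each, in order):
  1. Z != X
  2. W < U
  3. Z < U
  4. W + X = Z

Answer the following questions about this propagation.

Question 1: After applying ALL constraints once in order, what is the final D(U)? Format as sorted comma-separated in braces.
Answer: {7}

Derivation:
Constraint 1 (Z != X) on D(Z)={3,7,8} D(X)={3,5,6,7,8}: no change
Constraint 2 (W < U) on D(W)={5,6,8} D(U)={3,5,7}: W {5,6,8}->{5,6}; U {3,5,7}->{7}
Constraint 3 (Z < U) on D(Z)={3,7,8} D(U)={7}: Z {3,7,8}->{3}
Constraint 4 (W + X = Z) on D(W)={5,6} D(X)={3,5,6,7,8} D(Z)={3}: W {5,6}->{}; X {3,5,6,7,8}->{}; Z {3}->{}
So after all 4 constraints: D(U) = {7}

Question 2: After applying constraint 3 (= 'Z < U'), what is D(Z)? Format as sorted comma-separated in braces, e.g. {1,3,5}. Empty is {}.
Answer: {3}

Derivation:
Constraint 1 (Z != X) on D(Z)={3,7,8} D(X)={3,5,6,7,8}: no change
Constraint 2 (W < U) on D(W)={5,6,8} D(U)={3,5,7}: W {5,6,8}->{5,6}; U {3,5,7}->{7}
Constraint 3 (Z < U) on D(Z)={3,7,8} D(U)={7}: Z {3,7,8}->{3}
So after constraint 3: D(Z) = {3}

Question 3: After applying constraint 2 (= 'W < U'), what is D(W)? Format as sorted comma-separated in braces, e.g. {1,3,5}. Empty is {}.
Answer: {5,6}

Derivation:
Constraint 1 (Z != X) on D(Z)={3,7,8} D(X)={3,5,6,7,8}: no change
Constraint 2 (W < U) on D(W)={5,6,8} D(U)={3,5,7}: W {5,6,8}->{5,6}; U {3,5,7}->{7}
So after constraint 2: D(W) = {5,6}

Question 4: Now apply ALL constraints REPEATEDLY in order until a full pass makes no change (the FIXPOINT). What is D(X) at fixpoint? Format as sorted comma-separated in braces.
pass 0 (initial): D(X)={3,5,6,7,8}
pass 1: U {3,5,7}->{7}; W {5,6,8}->{}; X {3,5,6,7,8}->{}; Z {3,7,8}->{}
pass 2: U {7}->{}
pass 3: no change
Fixpoint after 3 passes: D(X) = {}

Answer: {}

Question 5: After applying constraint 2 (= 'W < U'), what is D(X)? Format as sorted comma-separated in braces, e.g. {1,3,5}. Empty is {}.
Constraint 1 (Z != X) on D(Z)={3,7,8} D(X)={3,5,6,7,8}: no change
Constraint 2 (W < U) on D(W)={5,6,8} D(U)={3,5,7}: W {5,6,8}->{5,6}; U {3,5,7}->{7}
So after constraint 2: D(X) = {3,5,6,7,8}

Answer: {3,5,6,7,8}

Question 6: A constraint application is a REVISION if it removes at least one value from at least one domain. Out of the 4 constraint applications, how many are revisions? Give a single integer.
Answer: 3

Derivation:
Constraint 1 (Z != X) on D(Z)={3,7,8} D(X)={3,5,6,7,8}: no change => not a revision
Constraint 2 (W < U) on D(W)={5,6,8} D(U)={3,5,7}: W {5,6,8}->{5,6}; U {3,5,7}->{7} => REVISION
Constraint 3 (Z < U) on D(Z)={3,7,8} D(U)={7}: Z {3,7,8}->{3} => REVISION
Constraint 4 (W + X = Z) on D(W)={5,6} D(X)={3,5,6,7,8} D(Z)={3}: W {5,6}->{}; X {3,5,6,7,8}->{}; Z {3}->{} => REVISION
Total revisions = 3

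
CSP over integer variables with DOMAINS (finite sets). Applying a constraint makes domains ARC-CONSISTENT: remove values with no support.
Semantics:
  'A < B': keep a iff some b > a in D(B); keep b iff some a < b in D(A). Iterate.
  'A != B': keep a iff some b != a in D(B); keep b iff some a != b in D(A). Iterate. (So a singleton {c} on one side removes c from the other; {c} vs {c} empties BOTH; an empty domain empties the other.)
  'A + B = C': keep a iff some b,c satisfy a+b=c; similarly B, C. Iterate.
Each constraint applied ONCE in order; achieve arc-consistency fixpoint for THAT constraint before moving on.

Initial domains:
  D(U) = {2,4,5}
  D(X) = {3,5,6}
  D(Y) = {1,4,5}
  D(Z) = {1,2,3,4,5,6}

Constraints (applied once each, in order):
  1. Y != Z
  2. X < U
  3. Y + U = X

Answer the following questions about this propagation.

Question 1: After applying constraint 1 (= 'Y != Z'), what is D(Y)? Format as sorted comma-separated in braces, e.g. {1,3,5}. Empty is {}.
Constraint 1 (Y != Z) on D(Y)={1,4,5} D(Z)={1,2,3,4,5,6}: no change
So after constraint 1: D(Y) = {1,4,5}

Answer: {1,4,5}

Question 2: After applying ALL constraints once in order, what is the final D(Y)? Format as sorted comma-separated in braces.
Constraint 1 (Y != Z) on D(Y)={1,4,5} D(Z)={1,2,3,4,5,6}: no change
Constraint 2 (X < U) on D(X)={3,5,6} D(U)={2,4,5}: X {3,5,6}->{3}; U {2,4,5}->{4,5}
Constraint 3 (Y + U = X) on D(Y)={1,4,5} D(U)={4,5} D(X)={3}: Y {1,4,5}->{}; U {4,5}->{}; X {3}->{}
So after all 3 constraints: D(Y) = {}

Answer: {}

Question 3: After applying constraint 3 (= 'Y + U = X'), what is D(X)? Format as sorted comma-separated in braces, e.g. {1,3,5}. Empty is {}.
Answer: {}

Derivation:
Constraint 1 (Y != Z) on D(Y)={1,4,5} D(Z)={1,2,3,4,5,6}: no change
Constraint 2 (X < U) on D(X)={3,5,6} D(U)={2,4,5}: X {3,5,6}->{3}; U {2,4,5}->{4,5}
Constraint 3 (Y + U = X) on D(Y)={1,4,5} D(U)={4,5} D(X)={3}: Y {1,4,5}->{}; U {4,5}->{}; X {3}->{}
So after constraint 3: D(X) = {}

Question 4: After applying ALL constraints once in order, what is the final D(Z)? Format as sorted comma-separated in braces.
Constraint 1 (Y != Z) on D(Y)={1,4,5} D(Z)={1,2,3,4,5,6}: no change
Constraint 2 (X < U) on D(X)={3,5,6} D(U)={2,4,5}: X {3,5,6}->{3}; U {2,4,5}->{4,5}
Constraint 3 (Y + U = X) on D(Y)={1,4,5} D(U)={4,5} D(X)={3}: Y {1,4,5}->{}; U {4,5}->{}; X {3}->{}
So after all 3 constraints: D(Z) = {1,2,3,4,5,6}

Answer: {1,2,3,4,5,6}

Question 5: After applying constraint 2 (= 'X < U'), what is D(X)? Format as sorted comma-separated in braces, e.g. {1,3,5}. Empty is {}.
Constraint 1 (Y != Z) on D(Y)={1,4,5} D(Z)={1,2,3,4,5,6}: no change
Constraint 2 (X < U) on D(X)={3,5,6} D(U)={2,4,5}: X {3,5,6}->{3}; U {2,4,5}->{4,5}
So after constraint 2: D(X) = {3}

Answer: {3}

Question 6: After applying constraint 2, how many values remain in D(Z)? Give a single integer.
Constraint 1 (Y != Z) on D(Y)={1,4,5} D(Z)={1,2,3,4,5,6}: no change
Constraint 2 (X < U) on D(X)={3,5,6} D(U)={2,4,5}: X {3,5,6}->{3}; U {2,4,5}->{4,5}
So after constraint 2: D(Z)={1,2,3,4,5,6}, size = 6

Answer: 6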